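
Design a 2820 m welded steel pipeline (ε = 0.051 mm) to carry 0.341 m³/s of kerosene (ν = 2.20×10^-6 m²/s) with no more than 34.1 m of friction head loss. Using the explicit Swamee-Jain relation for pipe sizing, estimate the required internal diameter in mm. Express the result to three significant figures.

Swamee-Jain (Type III): D = 0.66·[ε^1.25·(LQ²/(gh_f))^4.75 + ν·Q^9.4·(L/(gh_f))^5.2]^0.04
LQ²/(gh_f) = 0.9802; L/(gh_f) = 8.430
Term 1 = ε^1.25·(…)^4.75 = 3.92×10^-6; Term 2 = ν·Q^9.4·(…)^5.2 = 5.82×10^-6
D = 0.66·(3.92×10^-6 + 5.82×10^-6)^0.04 = 0.4160 m = 416 mm
Check: V = 2.51 m/s, Re = 4.74×10^5, f = 0.01481, h_f = 32.2 m ≈ 34.1 m ✓

D ≈ 416 mm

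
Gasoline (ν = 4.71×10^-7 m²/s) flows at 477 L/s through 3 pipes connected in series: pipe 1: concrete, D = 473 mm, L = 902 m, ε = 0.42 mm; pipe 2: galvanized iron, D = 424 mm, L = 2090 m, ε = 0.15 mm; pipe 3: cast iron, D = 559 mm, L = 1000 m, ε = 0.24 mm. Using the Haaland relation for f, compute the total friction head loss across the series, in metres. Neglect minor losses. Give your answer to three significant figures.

H ≈ 64.4 m

Pipe 1: V = 2.715 m/s, Re = 2.73×10^6, ε/D = 8.88×10^-4, f = 0.01923, h_1 = f(L/D)V²/2g = 13.77 m
Pipe 2: V = 3.378 m/s, Re = 3.04×10^6, ε/D = 3.54×10^-4, f = 0.01570, h_2 = f(L/D)V²/2g = 45.01 m
Pipe 3: V = 1.944 m/s, Re = 2.31×10^6, ε/D = 4.29×10^-4, f = 0.01639, h_3 = f(L/D)V²/2g = 5.647 m
Series → Q common, losses add: H = Σh = 64.43 m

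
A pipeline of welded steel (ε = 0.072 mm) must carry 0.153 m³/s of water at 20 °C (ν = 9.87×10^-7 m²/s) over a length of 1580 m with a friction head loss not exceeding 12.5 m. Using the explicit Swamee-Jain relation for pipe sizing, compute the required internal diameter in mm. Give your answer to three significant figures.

Swamee-Jain (Type III): D = 0.66·[ε^1.25·(LQ²/(gh_f))^4.75 + ν·Q^9.4·(L/(gh_f))^5.2]^0.04
LQ²/(gh_f) = 0.3016; L/(gh_f) = 12.88
Term 1 = ε^1.25·(…)^4.75 = 2.23×10^-8; Term 2 = ν·Q^9.4·(…)^5.2 = 1.27×10^-8
D = 0.66·(2.23×10^-8 + 1.27×10^-8)^0.04 = 0.3321 m = 332 mm
Check: V = 1.77 m/s, Re = 5.94×10^5, f = 0.01546, h_f = 11.7 m ≈ 12.5 m ✓

D ≈ 332 mm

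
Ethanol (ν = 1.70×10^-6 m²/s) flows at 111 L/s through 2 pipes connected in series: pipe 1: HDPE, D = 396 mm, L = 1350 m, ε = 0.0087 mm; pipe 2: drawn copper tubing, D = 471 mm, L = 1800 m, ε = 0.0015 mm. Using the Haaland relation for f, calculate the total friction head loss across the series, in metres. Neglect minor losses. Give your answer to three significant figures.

H ≈ 3.44 m

Pipe 1: V = 0.9012 m/s, Re = 2.10×10^5, ε/D = 2.20×10^-5, f = 0.01550, h_1 = f(L/D)V²/2g = 2.187 m
Pipe 2: V = 0.6371 m/s, Re = 1.77×10^5, ε/D = 3.18×10^-6, f = 0.01590, h_2 = f(L/D)V²/2g = 1.257 m
Series → Q common, losses add: H = Σh = 3.444 m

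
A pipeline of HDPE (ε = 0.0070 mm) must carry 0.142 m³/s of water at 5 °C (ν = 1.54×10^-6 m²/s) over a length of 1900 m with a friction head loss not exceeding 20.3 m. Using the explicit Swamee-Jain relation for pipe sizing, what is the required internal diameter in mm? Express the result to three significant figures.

Swamee-Jain (Type III): D = 0.66·[ε^1.25·(LQ²/(gh_f))^4.75 + ν·Q^9.4·(L/(gh_f))^5.2]^0.04
LQ²/(gh_f) = 0.1924; L/(gh_f) = 9.541
Term 1 = ε^1.25·(…)^4.75 = 1.43×10^-10; Term 2 = ν·Q^9.4·(…)^5.2 = 2.06×10^-9
D = 0.66·(1.43×10^-10 + 2.06×10^-9)^0.04 = 0.2973 m = 297 mm
Check: V = 2.05 m/s, Re = 3.95×10^5, f = 0.01398, h_f = 19.0 m ≈ 20.3 m ✓

D ≈ 297 mm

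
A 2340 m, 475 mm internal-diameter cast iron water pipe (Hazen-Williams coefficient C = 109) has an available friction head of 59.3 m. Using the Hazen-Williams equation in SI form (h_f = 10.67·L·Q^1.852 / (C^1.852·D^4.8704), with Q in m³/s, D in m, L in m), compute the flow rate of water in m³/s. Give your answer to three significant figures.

Rearranging: Q = [h_f·C^1.852·D^4.8704 / (10.67·L)]^(1/1.852)
Q = [59.3·109^1.852·0.475^4.8704 / (10.67·2340)]^0.540 = 0.5891 m³/s

Q ≈ 0.589 m³/s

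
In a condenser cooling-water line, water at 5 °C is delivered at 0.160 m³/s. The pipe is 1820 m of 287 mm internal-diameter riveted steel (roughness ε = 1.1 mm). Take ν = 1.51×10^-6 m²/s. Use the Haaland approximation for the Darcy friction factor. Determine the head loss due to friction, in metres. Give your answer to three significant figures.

h_f ≈ 56.0 m

V = 4Q/(πD²) = 4·0.160/(π·0.287²) = 2.473 m/s
Re = VD/ν = 2.473·0.287/1.51×10^-6 = 4.70×10^5 → turbulent
ε/D = 1.1/287 = 0.00383
Haaland: f = 0.02834
h_f = f(L/D)V²/(2g) = 0.02834·(1820/0.287)·2.473²/(2·9.81) = 56.03 m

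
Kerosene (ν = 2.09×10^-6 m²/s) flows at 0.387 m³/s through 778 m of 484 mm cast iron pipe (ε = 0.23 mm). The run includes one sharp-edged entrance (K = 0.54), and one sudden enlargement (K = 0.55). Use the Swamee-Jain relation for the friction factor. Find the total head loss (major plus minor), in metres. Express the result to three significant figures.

H_L ≈ 6.64 m

V = 4Q/(πD²) = 2.103 m/s; V²/2g = 0.2255 m
Re = 4.87×10^5, ε/D = 4.75×10^-4 → f = 0.01764 (Swamee-Jain)
Major: h_f = f(L/D)·V²/2g = 0.01764·1607·0.2255 = 6.396 m
Minor: ΣK = 1.09; h_m = ΣK·V²/2g = 0.2458 m
Total H_L = 6.396 + 0.2458 = 6.641 m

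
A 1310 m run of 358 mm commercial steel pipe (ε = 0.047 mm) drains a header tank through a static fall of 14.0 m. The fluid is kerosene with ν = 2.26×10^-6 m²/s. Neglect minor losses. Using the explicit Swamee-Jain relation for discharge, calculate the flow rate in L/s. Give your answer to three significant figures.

Swamee-Jain (Type II): Q = -0.965·√(gD⁵h_f/L)·ln[ε/(3.7D) + √(3.17ν²L/(gD³h_f))]
√(gD⁵h_f/L) = √(9.81·0.358⁵·14.0/1310) = 0.02483
ε/(3.7D) = 3.55×10^-5; √(3.17ν²L/(gD³h_f)) = 5.80×10^-5
Q = -0.965·0.02483·ln(9.350×10^-5) = 0.2223 m³/s
Check: V = 2.21 m/s, Re = 3.50×10^5, f = 0.01543, h_f = 14.0 m ≈ 14.0 m ✓

Q ≈ 222 L/s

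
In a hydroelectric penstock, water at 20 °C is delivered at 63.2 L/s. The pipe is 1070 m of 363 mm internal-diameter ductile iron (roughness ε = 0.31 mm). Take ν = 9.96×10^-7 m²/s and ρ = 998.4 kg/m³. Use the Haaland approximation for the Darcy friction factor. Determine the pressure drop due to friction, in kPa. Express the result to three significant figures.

V = 4Q/(πD²) = 4·0.0632/(π·0.363²) = 0.6107 m/s
Re = VD/ν = 0.6107·0.363/9.96×10^-7 = 2.23×10^5 → turbulent
ε/D = 0.31/363 = 8.54×10^-4
Haaland: f = 0.02018
h_f = f(L/D)V²/(2g) = 0.02018·(1070/0.363)·0.6107²/(2·9.81) = 1.131 m
Δp = ρg·h_f = 998.4·9.81·1.131 = 11.08 kPa

Δp ≈ 11.1 kPa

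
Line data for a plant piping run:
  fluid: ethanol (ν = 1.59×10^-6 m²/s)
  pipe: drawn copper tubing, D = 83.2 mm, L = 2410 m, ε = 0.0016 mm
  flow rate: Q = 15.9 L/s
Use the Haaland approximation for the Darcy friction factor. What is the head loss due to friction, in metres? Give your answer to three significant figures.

h_f ≈ 208 m

V = 4Q/(πD²) = 4·0.0159/(π·0.0832²) = 2.925 m/s
Re = VD/ν = 2.925·0.0832/1.59×10^-6 = 1.53×10^5 → turbulent
ε/D = 0.0016/83.2 = 1.92×10^-5
Haaland: f = 0.01644
h_f = f(L/D)V²/(2g) = 0.01644·(2410/0.0832)·2.925²/(2·9.81) = 207.6 m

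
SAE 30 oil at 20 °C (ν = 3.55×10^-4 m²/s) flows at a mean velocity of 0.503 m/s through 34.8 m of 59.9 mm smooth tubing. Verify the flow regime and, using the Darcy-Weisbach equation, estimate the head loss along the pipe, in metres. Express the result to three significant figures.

Re = VD/ν = 0.503·0.05990/3.55×10^-4 = 84.9 → laminar (Re < 2300)
f = 64/Re = 0.7541
h_f = f(L/D)V²/(2g) = 0.7541·(34.8/0.05990)·0.503²/(2·9.81) = 5.649 m

h_f ≈ 5.65 m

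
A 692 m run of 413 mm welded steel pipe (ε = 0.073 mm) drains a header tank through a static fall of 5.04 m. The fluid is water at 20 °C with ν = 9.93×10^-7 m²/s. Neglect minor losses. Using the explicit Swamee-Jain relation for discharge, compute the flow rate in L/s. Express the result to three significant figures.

Q ≈ 269 L/s

Swamee-Jain (Type II): Q = -0.965·√(gD⁵h_f/L)·ln[ε/(3.7D) + √(3.17ν²L/(gD³h_f))]
√(gD⁵h_f/L) = √(9.81·0.413⁵·5.04/692) = 0.02930
ε/(3.7D) = 4.78×10^-5; √(3.17ν²L/(gD³h_f)) = 2.49×10^-5
Q = -0.965·0.02930·ln(7.269×10^-5) = 0.2694 m³/s
Check: V = 2.01 m/s, Re = 8.37×10^5, f = 0.01468, h_f = 5.07 m ≈ 5.04 m ✓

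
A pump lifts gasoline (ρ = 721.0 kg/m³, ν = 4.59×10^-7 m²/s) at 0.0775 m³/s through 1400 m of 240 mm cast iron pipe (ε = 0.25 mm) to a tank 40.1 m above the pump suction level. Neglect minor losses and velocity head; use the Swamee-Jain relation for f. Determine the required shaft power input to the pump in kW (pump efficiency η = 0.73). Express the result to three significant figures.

P_shaft ≈ 43.4 kW

V = 4Q/(πD²) = 1.713 m/s; Re = 8.96×10^5; ε/D = 0.00104; f = 0.02026
h_f = f(L/D)V²/2g = 17.67 m
Total head H = z + h_f = 40.1 + 17.67 = 57.77 m
P_hyd = ρgQH = 721.0·9.81·0.0775·57.77 = 31.67 kW
P_shaft = P_hyd/η = 31.67/0.73 = 43.38 kW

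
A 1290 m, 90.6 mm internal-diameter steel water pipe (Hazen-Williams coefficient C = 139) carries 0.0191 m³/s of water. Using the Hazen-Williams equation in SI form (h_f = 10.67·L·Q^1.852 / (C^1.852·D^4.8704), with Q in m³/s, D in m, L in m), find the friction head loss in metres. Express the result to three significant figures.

h_f = 10.67·1290·0.0191^1.852 / (139^1.852·0.0906^4.8704) = 116.3 m

h_f ≈ 116 m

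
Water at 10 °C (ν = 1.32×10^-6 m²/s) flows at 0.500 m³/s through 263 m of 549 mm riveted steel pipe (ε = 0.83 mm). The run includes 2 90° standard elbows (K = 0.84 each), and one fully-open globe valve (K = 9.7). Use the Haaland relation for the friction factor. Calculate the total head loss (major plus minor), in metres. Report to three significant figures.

H_L ≈ 4.99 m

V = 4Q/(πD²) = 2.112 m/s; V²/2g = 0.2274 m
Re = 8.78×10^5, ε/D = 0.00151 → f = 0.02204 (Haaland)
Major: h_f = f(L/D)·V²/2g = 0.02204·479.1·0.2274 = 2.401 m
Minor: ΣK = 11.4; h_m = ΣK·V²/2g = 2.588 m
Total H_L = 2.401 + 2.588 = 4.989 m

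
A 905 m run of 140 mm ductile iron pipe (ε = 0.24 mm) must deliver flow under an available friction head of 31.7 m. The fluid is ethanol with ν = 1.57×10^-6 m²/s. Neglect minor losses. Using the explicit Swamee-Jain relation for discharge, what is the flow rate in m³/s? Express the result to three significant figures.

Q ≈ 0.0311 m³/s

Swamee-Jain (Type II): Q = -0.965·√(gD⁵h_f/L)·ln[ε/(3.7D) + √(3.17ν²L/(gD³h_f))]
√(gD⁵h_f/L) = √(9.81·0.140⁵·31.7/905) = 0.004299
ε/(3.7D) = 4.63×10^-4; √(3.17ν²L/(gD³h_f)) = 9.10×10^-5
Q = -0.965·0.004299·ln(5.544×10^-4) = 0.03110 m³/s
Check: V = 2.02 m/s, Re = 1.80×10^5, f = 0.02376, h_f = 32.0 m ≈ 31.7 m ✓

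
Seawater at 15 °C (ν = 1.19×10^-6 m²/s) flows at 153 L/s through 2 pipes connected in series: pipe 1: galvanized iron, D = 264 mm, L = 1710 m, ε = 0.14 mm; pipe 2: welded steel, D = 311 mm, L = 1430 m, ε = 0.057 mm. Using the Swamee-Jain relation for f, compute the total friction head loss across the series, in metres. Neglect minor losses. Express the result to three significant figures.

H ≈ 60.4 m

Pipe 1: V = 2.795 m/s, Re = 6.20×10^5, ε/D = 5.30×10^-4, f = 0.01779, h_1 = f(L/D)V²/2g = 45.89 m
Pipe 2: V = 2.014 m/s, Re = 5.26×10^5, ε/D = 1.83×10^-4, f = 0.01528, h_2 = f(L/D)V²/2g = 14.53 m
Series → Q common, losses add: H = Σh = 60.42 m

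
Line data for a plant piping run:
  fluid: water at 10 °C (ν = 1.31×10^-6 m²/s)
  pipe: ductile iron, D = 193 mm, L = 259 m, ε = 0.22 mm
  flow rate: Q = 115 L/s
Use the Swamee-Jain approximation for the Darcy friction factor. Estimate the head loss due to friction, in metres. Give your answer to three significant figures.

V = 4Q/(πD²) = 4·0.115/(π·0.193²) = 3.931 m/s
Re = VD/ν = 3.931·0.193/1.31×10^-6 = 5.79×10^5 → turbulent
ε/D = 0.22/193 = 0.00114
Swamee-Jain: f = 0.02086
h_f = f(L/D)V²/(2g) = 0.02086·(259/0.193)·3.931²/(2·9.81) = 22.05 m

h_f ≈ 22.1 m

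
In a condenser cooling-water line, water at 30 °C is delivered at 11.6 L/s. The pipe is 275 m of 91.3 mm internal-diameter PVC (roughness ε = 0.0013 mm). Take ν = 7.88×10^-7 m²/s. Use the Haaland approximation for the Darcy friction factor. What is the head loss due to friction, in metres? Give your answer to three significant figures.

h_f ≈ 7.47 m

V = 4Q/(πD²) = 4·0.0116/(π·0.0913²) = 1.772 m/s
Re = VD/ν = 1.772·0.0913/7.88×10^-7 = 2.05×10^5 → turbulent
ε/D = 0.0013/91.3 = 1.42×10^-5
Haaland: f = 0.01551
h_f = f(L/D)V²/(2g) = 0.01551·(275/0.0913)·1.772²/(2·9.81) = 7.475 m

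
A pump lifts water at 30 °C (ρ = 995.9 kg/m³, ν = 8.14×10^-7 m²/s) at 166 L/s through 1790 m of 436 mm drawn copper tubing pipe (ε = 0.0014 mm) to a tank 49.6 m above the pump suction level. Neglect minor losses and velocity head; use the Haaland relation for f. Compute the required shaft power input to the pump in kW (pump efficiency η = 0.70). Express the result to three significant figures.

P_shaft ≈ 123 kW

V = 4Q/(πD²) = 1.112 m/s; Re = 5.96×10^5; ε/D = 3.21×10^-6; f = 0.01270
h_f = f(L/D)V²/2g = 3.286 m
Total head H = z + h_f = 49.6 + 3.286 = 52.89 m
P_hyd = ρgQH = 995.9·9.81·0.166·52.89 = 85.77 kW
P_shaft = P_hyd/η = 85.77/0.70 = 122.5 kW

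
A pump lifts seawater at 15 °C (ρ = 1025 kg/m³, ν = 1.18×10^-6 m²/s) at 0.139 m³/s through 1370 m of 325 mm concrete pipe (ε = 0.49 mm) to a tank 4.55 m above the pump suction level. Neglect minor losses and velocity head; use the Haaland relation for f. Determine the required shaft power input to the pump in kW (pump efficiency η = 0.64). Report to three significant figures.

P_shaft ≈ 39.2 kW

V = 4Q/(πD²) = 1.676 m/s; Re = 4.61×10^5; ε/D = 0.00151; f = 0.02222
h_f = f(L/D)V²/2g = 13.40 m
Total head H = z + h_f = 4.55 + 13.40 = 17.95 m
P_hyd = ρgQH = 1025·9.81·0.139·17.95 = 25.09 kW
P_shaft = P_hyd/η = 25.09/0.64 = 39.21 kW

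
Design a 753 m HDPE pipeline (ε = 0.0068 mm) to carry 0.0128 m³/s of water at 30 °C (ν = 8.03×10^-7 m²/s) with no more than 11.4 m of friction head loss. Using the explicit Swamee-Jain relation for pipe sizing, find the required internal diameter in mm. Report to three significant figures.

Swamee-Jain (Type III): D = 0.66·[ε^1.25·(LQ²/(gh_f))^4.75 + ν·Q^9.4·(L/(gh_f))^5.2]^0.04
LQ²/(gh_f) = 0.001103; L/(gh_f) = 6.733
Term 1 = ε^1.25·(…)^4.75 = 3.11×10^-21; Term 2 = ν·Q^9.4·(…)^5.2 = 2.63×10^-20
D = 0.66·(3.11×10^-21 + 2.63×10^-20)^0.04 = 0.1092 m = 109 mm
Check: V = 1.37 m/s, Re = 1.86×10^5, f = 0.01628, h_f = 10.7 m ≈ 11.4 m ✓

D ≈ 109 mm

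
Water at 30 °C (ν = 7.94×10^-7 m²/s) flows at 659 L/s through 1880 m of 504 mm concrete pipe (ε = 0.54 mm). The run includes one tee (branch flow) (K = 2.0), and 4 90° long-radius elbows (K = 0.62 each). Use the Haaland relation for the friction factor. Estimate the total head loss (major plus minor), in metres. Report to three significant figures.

V = 4Q/(πD²) = 3.303 m/s; V²/2g = 0.5561 m
Re = 2.10×10^6, ε/D = 0.00107 → f = 0.02013 (Haaland)
Major: h_f = f(L/D)·V²/2g = 0.02013·3730·0.5561 = 41.76 m
Minor: ΣK = 4.48; h_m = ΣK·V²/2g = 2.491 m
Total H_L = 41.76 + 2.491 = 44.25 m

H_L ≈ 44.3 m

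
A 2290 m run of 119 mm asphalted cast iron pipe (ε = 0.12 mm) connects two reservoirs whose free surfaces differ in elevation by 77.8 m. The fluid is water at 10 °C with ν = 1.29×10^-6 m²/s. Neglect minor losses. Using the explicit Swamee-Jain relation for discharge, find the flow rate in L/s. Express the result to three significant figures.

Swamee-Jain (Type II): Q = -0.965·√(gD⁵h_f/L)·ln[ε/(3.7D) + √(3.17ν²L/(gD³h_f))]
√(gD⁵h_f/L) = √(9.81·0.119⁵·77.8/2290) = 0.002820
ε/(3.7D) = 2.73×10^-4; √(3.17ν²L/(gD³h_f)) = 9.69×10^-5
Q = -0.965·0.002820·ln(3.695×10^-4) = 0.02151 m³/s
Check: V = 1.93 m/s, Re = 1.78×10^5, f = 0.02138, h_f = 78.4 m ≈ 77.8 m ✓

Q ≈ 21.5 L/s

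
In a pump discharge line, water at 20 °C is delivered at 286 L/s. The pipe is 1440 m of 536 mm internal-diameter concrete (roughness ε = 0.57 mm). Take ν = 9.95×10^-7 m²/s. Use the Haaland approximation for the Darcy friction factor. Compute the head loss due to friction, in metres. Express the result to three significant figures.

V = 4Q/(πD²) = 4·0.286/(π·0.536²) = 1.267 m/s
Re = VD/ν = 1.267·0.536/9.95×10^-7 = 6.83×10^5 → turbulent
ε/D = 0.57/536 = 0.00106
Haaland: f = 0.02034
h_f = f(L/D)V²/(2g) = 0.02034·(1440/0.536)·1.267²/(2·9.81) = 4.475 m

h_f ≈ 4.48 m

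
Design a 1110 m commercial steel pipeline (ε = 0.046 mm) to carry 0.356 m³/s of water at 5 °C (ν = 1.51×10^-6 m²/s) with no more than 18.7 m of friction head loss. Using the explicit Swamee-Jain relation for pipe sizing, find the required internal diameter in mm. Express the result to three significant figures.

Swamee-Jain (Type III): D = 0.66·[ε^1.25·(LQ²/(gh_f))^4.75 + ν·Q^9.4·(L/(gh_f))^5.2]^0.04
LQ²/(gh_f) = 0.7669; L/(gh_f) = 6.051
Term 1 = ε^1.25·(…)^4.75 = 1.07×10^-6; Term 2 = ν·Q^9.4·(…)^5.2 = 1.07×10^-6
D = 0.66·(1.07×10^-6 + 1.07×10^-6)^0.04 = 0.3915 m = 392 mm
Check: V = 2.96 m/s, Re = 7.67×10^5, f = 0.01406, h_f = 17.8 m ≈ 18.7 m ✓

D ≈ 392 mm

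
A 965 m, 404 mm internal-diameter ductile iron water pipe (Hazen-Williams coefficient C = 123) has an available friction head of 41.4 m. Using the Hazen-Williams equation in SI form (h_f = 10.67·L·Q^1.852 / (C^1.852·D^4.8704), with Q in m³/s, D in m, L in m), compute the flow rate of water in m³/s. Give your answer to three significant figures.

Q ≈ 0.577 m³/s

Rearranging: Q = [h_f·C^1.852·D^4.8704 / (10.67·L)]^(1/1.852)
Q = [41.4·123^1.852·0.404^4.8704 / (10.67·965)]^0.540 = 0.5770 m³/s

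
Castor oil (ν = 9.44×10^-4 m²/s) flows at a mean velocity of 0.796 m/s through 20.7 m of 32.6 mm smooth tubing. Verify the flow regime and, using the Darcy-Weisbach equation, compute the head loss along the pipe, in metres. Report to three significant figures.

h_f ≈ 47.7 m

Re = VD/ν = 0.796·0.03260/9.44×10^-4 = 27.5 → laminar (Re < 2300)
f = 64/Re = 2.328
h_f = f(L/D)V²/(2g) = 2.328·(20.7/0.03260)·0.796²/(2·9.81) = 47.74 m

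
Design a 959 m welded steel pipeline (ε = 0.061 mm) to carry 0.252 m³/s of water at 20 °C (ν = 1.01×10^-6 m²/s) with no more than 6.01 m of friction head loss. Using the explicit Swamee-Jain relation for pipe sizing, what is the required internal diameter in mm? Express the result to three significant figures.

D ≈ 418 mm

Swamee-Jain (Type III): D = 0.66·[ε^1.25·(LQ²/(gh_f))^4.75 + ν·Q^9.4·(L/(gh_f))^5.2]^0.04
LQ²/(gh_f) = 1.033; L/(gh_f) = 16.27
Term 1 = ε^1.25·(…)^4.75 = 6.29×10^-6; Term 2 = ν·Q^9.4·(…)^5.2 = 4.74×10^-6
D = 0.66·(6.29×10^-6 + 4.74×10^-6)^0.04 = 0.4181 m = 418 mm
Check: V = 1.84 m/s, Re = 7.60×10^5, f = 0.01442, h_f = 5.68 m ≈ 6.01 m ✓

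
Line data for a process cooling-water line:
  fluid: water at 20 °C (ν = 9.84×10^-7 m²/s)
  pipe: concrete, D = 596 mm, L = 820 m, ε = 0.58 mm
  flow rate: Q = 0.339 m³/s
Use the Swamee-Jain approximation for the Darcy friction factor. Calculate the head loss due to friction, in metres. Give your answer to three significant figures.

V = 4Q/(πD²) = 4·0.339/(π·0.596²) = 1.215 m/s
Re = VD/ν = 1.215·0.596/9.84×10^-7 = 7.36×10^5 → turbulent
ε/D = 0.58/596 = 9.73×10^-4
Swamee-Jain: f = 0.02003
h_f = f(L/D)V²/(2g) = 0.02003·(820/0.596)·1.215²/(2·9.81) = 2.074 m

h_f ≈ 2.07 m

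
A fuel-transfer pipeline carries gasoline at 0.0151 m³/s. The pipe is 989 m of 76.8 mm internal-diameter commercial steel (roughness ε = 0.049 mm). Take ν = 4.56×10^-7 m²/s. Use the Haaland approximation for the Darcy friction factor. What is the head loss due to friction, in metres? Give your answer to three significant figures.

h_f ≈ 128 m

V = 4Q/(πD²) = 4·0.0151/(π·0.0768²) = 3.260 m/s
Re = VD/ν = 3.260·0.0768/4.56×10^-7 = 5.49×10^5 → turbulent
ε/D = 0.049/76.8 = 6.38×10^-4
Haaland: f = 0.01834
h_f = f(L/D)V²/(2g) = 0.01834·(989/0.0768)·3.260²/(2·9.81) = 127.9 m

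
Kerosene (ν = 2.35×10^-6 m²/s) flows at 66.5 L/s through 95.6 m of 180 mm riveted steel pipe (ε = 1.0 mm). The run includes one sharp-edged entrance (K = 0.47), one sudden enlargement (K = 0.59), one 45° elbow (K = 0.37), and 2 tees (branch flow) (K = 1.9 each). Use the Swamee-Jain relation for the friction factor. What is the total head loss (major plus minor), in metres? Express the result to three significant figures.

H_L ≈ 7.73 m

V = 4Q/(πD²) = 2.613 m/s; V²/2g = 0.3481 m
Re = 2.00×10^5, ε/D = 0.00556 → f = 0.03197 (Swamee-Jain)
Major: h_f = f(L/D)·V²/2g = 0.03197·531.1·0.3481 = 5.911 m
Minor: ΣK = 5.23; h_m = ΣK·V²/2g = 1.820 m
Total H_L = 5.911 + 1.820 = 7.731 m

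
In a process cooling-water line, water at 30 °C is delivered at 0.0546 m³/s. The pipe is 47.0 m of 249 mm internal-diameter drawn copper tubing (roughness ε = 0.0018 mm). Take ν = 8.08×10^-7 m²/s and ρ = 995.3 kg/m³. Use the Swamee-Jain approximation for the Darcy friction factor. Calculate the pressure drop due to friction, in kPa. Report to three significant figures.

Δp ≈ 1.66 kPa

V = 4Q/(πD²) = 4·0.0546/(π·0.249²) = 1.121 m/s
Re = VD/ν = 1.121·0.249/8.08×10^-7 = 3.46×10^5 → turbulent
ε/D = 0.0018/249 = 7.23×10^-6
Swamee-Jain: f = 0.01409
h_f = f(L/D)V²/(2g) = 0.01409·(47.0/0.249)·1.121²/(2·9.81) = 0.1705 m
Δp = ρg·h_f = 995.3·9.81·0.1705 = 1.664 kPa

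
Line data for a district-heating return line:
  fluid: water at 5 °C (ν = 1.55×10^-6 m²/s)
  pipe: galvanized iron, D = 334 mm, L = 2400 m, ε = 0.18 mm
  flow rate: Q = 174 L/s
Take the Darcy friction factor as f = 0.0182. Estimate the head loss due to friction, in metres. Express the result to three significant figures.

h_f ≈ 26.3 m

V = 4Q/(πD²) = 4·0.174/(π·0.334²) = 1.986 m/s
h_f = f(L/D)V²/(2g) = 0.01820·(2400/0.334)·1.986²/(2·9.81) = 26.29 m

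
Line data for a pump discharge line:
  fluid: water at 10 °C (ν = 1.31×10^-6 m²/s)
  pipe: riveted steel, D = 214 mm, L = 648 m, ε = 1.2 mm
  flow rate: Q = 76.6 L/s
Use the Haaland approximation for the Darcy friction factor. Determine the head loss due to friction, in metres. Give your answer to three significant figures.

h_f ≈ 22.2 m

V = 4Q/(πD²) = 4·0.0766/(π·0.214²) = 2.130 m/s
Re = VD/ν = 2.130·0.214/1.31×10^-6 = 3.48×10^5 → turbulent
ε/D = 1.2/214 = 0.00561
Haaland: f = 0.03174
h_f = f(L/D)V²/(2g) = 0.03174·(648/0.214)·2.130²/(2·9.81) = 22.22 m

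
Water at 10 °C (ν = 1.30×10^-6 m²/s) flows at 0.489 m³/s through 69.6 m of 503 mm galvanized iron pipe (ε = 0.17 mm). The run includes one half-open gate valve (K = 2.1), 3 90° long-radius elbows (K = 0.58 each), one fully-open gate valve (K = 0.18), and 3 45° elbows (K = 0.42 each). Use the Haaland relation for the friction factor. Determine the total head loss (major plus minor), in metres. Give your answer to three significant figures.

H_L ≈ 2.31 m

V = 4Q/(πD²) = 2.461 m/s; V²/2g = 0.3087 m
Re = 9.52×10^5, ε/D = 3.38×10^-4 → f = 0.01596 (Haaland)
Major: h_f = f(L/D)·V²/2g = 0.01596·138.4·0.3087 = 0.6818 m
Minor: ΣK = 5.28; h_m = ΣK·V²/2g = 1.630 m
Total H_L = 0.6818 + 1.630 = 2.311 m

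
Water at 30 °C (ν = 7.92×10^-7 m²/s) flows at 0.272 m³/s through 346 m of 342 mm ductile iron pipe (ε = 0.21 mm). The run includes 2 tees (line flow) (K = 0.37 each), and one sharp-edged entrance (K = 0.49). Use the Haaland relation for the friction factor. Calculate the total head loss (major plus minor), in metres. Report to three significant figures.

H_L ≈ 8.61 m

V = 4Q/(πD²) = 2.961 m/s; V²/2g = 0.4468 m
Re = 1.28×10^6, ε/D = 6.14×10^-4 → f = 0.01783 (Haaland)
Major: h_f = f(L/D)·V²/2g = 0.01783·1012·0.4468 = 8.061 m
Minor: ΣK = 1.23; h_m = ΣK·V²/2g = 0.5496 m
Total H_L = 8.061 + 0.5496 = 8.610 m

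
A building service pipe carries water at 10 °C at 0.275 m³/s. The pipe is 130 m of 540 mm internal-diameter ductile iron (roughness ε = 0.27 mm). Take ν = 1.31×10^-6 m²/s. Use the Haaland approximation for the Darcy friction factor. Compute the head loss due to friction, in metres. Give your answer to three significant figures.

h_f ≈ 0.311 m

V = 4Q/(πD²) = 4·0.275/(π·0.540²) = 1.201 m/s
Re = VD/ν = 1.201·0.540/1.31×10^-6 = 4.95×10^5 → turbulent
ε/D = 0.27/540 = 5.00×10^-4
Haaland: f = 0.01759
h_f = f(L/D)V²/(2g) = 0.01759·(130/0.540)·1.201²/(2·9.81) = 0.3111 m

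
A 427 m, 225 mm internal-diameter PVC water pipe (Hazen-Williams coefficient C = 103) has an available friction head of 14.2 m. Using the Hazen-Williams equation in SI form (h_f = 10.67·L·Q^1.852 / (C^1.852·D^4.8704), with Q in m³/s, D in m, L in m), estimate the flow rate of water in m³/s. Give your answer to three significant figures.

Q ≈ 0.0903 m³/s

Rearranging: Q = [h_f·C^1.852·D^4.8704 / (10.67·L)]^(1/1.852)
Q = [14.2·103^1.852·0.225^4.8704 / (10.67·427)]^0.540 = 0.09035 m³/s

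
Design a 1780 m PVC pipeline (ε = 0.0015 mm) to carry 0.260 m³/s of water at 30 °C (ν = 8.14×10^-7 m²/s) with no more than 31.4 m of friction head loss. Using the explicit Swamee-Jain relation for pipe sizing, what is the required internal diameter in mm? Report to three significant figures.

D ≈ 327 mm

Swamee-Jain (Type III): D = 0.66·[ε^1.25·(LQ²/(gh_f))^4.75 + ν·Q^9.4·(L/(gh_f))^5.2]^0.04
LQ²/(gh_f) = 0.3906; L/(gh_f) = 5.779
Term 1 = ε^1.25·(…)^4.75 = 6.04×10^-10; Term 2 = ν·Q^9.4·(…)^5.2 = 2.36×10^-8
D = 0.66·(6.04×10^-10 + 2.36×10^-8)^0.04 = 0.3273 m = 327 mm
Check: V = 3.09 m/s, Re = 1.24×10^6, f = 0.01133, h_f = 30.0 m ≈ 31.4 m ✓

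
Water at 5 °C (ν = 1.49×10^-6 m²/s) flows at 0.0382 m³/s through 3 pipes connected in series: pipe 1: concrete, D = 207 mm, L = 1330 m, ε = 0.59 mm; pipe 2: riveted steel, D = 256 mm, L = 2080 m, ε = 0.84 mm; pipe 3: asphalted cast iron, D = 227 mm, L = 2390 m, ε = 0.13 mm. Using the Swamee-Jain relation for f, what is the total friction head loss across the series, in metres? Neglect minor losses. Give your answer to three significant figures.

Pipe 1: V = 1.135 m/s, Re = 1.58×10^5, ε/D = 0.00285, f = 0.02687, h_1 = f(L/D)V²/2g = 11.34 m
Pipe 2: V = 0.7422 m/s, Re = 1.28×10^5, ε/D = 0.00328, f = 0.02804, h_2 = f(L/D)V²/2g = 6.395 m
Pipe 3: V = 0.9439 m/s, Re = 1.44×10^5, ε/D = 5.73×10^-4, f = 0.01990, h_3 = f(L/D)V²/2g = 9.516 m
Series → Q common, losses add: H = Σh = 27.25 m

H ≈ 27.2 m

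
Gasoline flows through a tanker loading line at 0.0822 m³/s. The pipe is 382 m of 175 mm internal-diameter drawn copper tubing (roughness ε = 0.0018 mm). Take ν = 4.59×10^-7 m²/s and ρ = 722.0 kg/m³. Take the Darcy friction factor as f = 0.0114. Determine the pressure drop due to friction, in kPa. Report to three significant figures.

Δp ≈ 105 kPa

V = 4Q/(πD²) = 4·0.0822/(π·0.175²) = 3.417 m/s
h_f = f(L/D)V²/(2g) = 0.01140·(382/0.175)·3.417²/(2·9.81) = 14.81 m
Δp = ρg·h_f = 722.0·9.81·14.81 = 104.9 kPa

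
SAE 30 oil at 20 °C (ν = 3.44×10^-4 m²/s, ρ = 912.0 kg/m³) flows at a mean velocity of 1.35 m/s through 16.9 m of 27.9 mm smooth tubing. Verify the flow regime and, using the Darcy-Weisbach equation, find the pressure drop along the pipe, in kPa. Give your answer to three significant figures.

Δp ≈ 294 kPa

Re = VD/ν = 1.35·0.02790/3.44×10^-4 = 109 → laminar (Re < 2300)
f = 64/Re = 0.5845
h_f = f(L/D)V²/(2g) = 0.5845·(16.9/0.02790)·1.35²/(2·9.81) = 32.89 m
Δp = ρg·h_f = 912.0·9.81·32.89 = 294.2 kPa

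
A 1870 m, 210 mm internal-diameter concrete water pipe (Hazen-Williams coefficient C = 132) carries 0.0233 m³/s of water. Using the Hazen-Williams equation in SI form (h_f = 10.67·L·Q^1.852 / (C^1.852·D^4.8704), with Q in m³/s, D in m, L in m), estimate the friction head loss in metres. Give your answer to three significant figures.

h_f = 10.67·1870·0.0233^1.852 / (132^1.852·0.210^4.8704) = 4.468 m

h_f ≈ 4.47 m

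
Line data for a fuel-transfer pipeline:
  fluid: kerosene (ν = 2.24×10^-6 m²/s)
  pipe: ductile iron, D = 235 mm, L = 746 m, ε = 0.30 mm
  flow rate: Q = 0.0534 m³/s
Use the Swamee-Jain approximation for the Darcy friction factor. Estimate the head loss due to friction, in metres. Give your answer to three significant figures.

V = 4Q/(πD²) = 4·0.0534/(π·0.235²) = 1.231 m/s
Re = VD/ν = 1.231·0.235/2.24×10^-6 = 1.29×10^5 → turbulent
ε/D = 0.30/235 = 0.00128
Swamee-Jain: f = 0.02281
h_f = f(L/D)V²/(2g) = 0.02281·(746/0.235)·1.231²/(2·9.81) = 5.594 m

h_f ≈ 5.59 m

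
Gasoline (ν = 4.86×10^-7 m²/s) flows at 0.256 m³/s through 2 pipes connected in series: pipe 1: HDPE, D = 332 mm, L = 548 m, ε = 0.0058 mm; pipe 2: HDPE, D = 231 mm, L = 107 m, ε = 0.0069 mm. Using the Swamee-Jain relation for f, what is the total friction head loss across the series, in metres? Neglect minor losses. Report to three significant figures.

Pipe 1: V = 2.957 m/s, Re = 2.02×10^6, ε/D = 1.75×10^-5, f = 0.01097, h_1 = f(L/D)V²/2g = 8.073 m
Pipe 2: V = 6.108 m/s, Re = 2.90×10^6, ε/D = 2.99×10^-5, f = 0.01097, h_2 = f(L/D)V²/2g = 9.663 m
Series → Q common, losses add: H = Σh = 17.74 m

H ≈ 17.7 m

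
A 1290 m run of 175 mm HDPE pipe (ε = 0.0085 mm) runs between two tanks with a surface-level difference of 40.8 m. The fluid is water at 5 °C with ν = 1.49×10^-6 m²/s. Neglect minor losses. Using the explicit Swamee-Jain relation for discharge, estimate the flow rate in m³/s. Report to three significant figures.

Swamee-Jain (Type II): Q = -0.965·√(gD⁵h_f/L)·ln[ε/(3.7D) + √(3.17ν²L/(gD³h_f))]
√(gD⁵h_f/L) = √(9.81·0.175⁵·40.8/1290) = 0.007136
ε/(3.7D) = 1.31×10^-5; √(3.17ν²L/(gD³h_f)) = 6.51×10^-5
Q = -0.965·0.007136·ln(7.818×10^-5) = 0.06512 m³/s
Check: V = 2.71 m/s, Re = 3.18×10^5, f = 0.01478, h_f = 40.7 m ≈ 40.8 m ✓

Q ≈ 0.0651 m³/s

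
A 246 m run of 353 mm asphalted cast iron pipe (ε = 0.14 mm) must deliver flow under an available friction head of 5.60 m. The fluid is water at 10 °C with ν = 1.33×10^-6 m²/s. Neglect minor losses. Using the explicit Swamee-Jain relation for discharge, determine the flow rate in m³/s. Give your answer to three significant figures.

Q ≈ 0.302 m³/s

Swamee-Jain (Type II): Q = -0.965·√(gD⁵h_f/L)·ln[ε/(3.7D) + √(3.17ν²L/(gD³h_f))]
√(gD⁵h_f/L) = √(9.81·0.353⁵·5.60/246) = 0.03499
ε/(3.7D) = 1.07×10^-4; √(3.17ν²L/(gD³h_f)) = 2.39×10^-5
Q = -0.965·0.03499·ln(1.311×10^-4) = 0.3018 m³/s
Check: V = 3.08 m/s, Re = 8.19×10^5, f = 0.01668, h_f = 5.64 m ≈ 5.60 m ✓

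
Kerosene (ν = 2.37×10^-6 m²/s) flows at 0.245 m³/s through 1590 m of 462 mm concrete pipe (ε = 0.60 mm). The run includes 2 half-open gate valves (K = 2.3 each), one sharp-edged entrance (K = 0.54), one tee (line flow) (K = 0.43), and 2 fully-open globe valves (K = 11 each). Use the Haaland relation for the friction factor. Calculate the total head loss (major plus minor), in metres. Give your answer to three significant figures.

V = 4Q/(πD²) = 1.461 m/s; V²/2g = 0.1089 m
Re = 2.85×10^5, ε/D = 0.00130 → f = 0.02174 (Haaland)
Major: h_f = f(L/D)·V²/2g = 0.02174·3442·0.1089 = 8.144 m
Minor: ΣK = 27.6; h_m = ΣK·V²/2g = 3.001 m
Total H_L = 8.144 + 3.001 = 11.15 m

H_L ≈ 11.1 m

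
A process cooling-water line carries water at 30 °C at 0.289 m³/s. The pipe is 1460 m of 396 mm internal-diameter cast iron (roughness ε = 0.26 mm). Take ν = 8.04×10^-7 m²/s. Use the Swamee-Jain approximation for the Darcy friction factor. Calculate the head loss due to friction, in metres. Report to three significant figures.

h_f ≈ 18.8 m

V = 4Q/(πD²) = 4·0.289/(π·0.396²) = 2.346 m/s
Re = VD/ν = 2.346·0.396/8.04×10^-7 = 1.16×10^6 → turbulent
ε/D = 0.26/396 = 6.57×10^-4
Swamee-Jain: f = 0.01822
h_f = f(L/D)V²/(2g) = 0.01822·(1460/0.396)·2.346²/(2·9.81) = 18.85 m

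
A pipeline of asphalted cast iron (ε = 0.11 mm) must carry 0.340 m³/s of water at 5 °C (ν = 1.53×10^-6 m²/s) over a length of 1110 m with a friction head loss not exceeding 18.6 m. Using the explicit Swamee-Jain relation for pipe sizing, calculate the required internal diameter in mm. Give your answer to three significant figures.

D ≈ 396 mm

Swamee-Jain (Type III): D = 0.66·[ε^1.25·(LQ²/(gh_f))^4.75 + ν·Q^9.4·(L/(gh_f))^5.2]^0.04
LQ²/(gh_f) = 0.7032; L/(gh_f) = 6.083
Term 1 = ε^1.25·(…)^4.75 = 2.12×10^-6; Term 2 = ν·Q^9.4·(…)^5.2 = 7.21×10^-7
D = 0.66·(2.12×10^-6 + 7.21×10^-7)^0.04 = 0.3960 m = 396 mm
Check: V = 2.76 m/s, Re = 7.15×10^5, f = 0.01582, h_f = 17.2 m ≈ 18.6 m ✓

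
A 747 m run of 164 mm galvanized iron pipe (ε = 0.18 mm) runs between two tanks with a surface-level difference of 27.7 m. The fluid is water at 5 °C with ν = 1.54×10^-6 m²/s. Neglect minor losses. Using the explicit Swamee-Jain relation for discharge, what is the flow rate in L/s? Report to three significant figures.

Swamee-Jain (Type II): Q = -0.965·√(gD⁵h_f/L)·ln[ε/(3.7D) + √(3.17ν²L/(gD³h_f))]
√(gD⁵h_f/L) = √(9.81·0.164⁵·27.7/747) = 0.006569
ε/(3.7D) = 2.97×10^-4; √(3.17ν²L/(gD³h_f)) = 6.84×10^-5
Q = -0.965·0.006569·ln(3.651×10^-4) = 0.05018 m³/s
Check: V = 2.38 m/s, Re = 2.53×10^5, f = 0.02131, h_f = 27.9 m ≈ 27.7 m ✓

Q ≈ 50.2 L/s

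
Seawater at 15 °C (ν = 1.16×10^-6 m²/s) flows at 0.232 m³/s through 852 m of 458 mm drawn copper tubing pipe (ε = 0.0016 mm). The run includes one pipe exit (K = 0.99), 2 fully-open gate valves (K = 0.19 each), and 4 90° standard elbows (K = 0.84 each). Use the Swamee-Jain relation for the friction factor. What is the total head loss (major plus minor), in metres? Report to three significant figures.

H_L ≈ 2.90 m

V = 4Q/(πD²) = 1.408 m/s; V²/2g = 0.1011 m
Re = 5.56×10^5, ε/D = 3.49×10^-6 → f = 0.01291 (Swamee-Jain)
Major: h_f = f(L/D)·V²/2g = 0.01291·1860·0.1011 = 2.427 m
Minor: ΣK = 4.73; h_m = ΣK·V²/2g = 0.4781 m
Total H_L = 2.427 + 0.4781 = 2.905 m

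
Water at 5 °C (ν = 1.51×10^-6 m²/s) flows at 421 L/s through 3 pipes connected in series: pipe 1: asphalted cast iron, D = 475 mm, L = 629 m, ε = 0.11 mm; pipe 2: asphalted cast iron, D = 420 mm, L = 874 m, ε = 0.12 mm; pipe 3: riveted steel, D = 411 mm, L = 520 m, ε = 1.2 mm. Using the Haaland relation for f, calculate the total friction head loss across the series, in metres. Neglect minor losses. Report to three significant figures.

H ≈ 38.0 m

Pipe 1: V = 2.376 m/s, Re = 7.47×10^5, ε/D = 2.32×10^-4, f = 0.01517, h_1 = f(L/D)V²/2g = 5.777 m
Pipe 2: V = 3.039 m/s, Re = 8.45×10^5, ε/D = 2.86×10^-4, f = 0.01558, h_2 = f(L/D)V²/2g = 15.26 m
Pipe 3: V = 3.173 m/s, Re = 8.64×10^5, ε/D = 0.00292, f = 0.02616, h_3 = f(L/D)V²/2g = 16.99 m
Series → Q common, losses add: H = Σh = 38.03 m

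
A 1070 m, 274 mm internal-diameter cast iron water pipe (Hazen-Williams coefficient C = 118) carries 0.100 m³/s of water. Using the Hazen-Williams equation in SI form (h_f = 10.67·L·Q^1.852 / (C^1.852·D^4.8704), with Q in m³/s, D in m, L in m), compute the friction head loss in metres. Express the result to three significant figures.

h_f ≈ 12.8 m

h_f = 10.67·1070·0.100^1.852 / (118^1.852·0.274^4.8704) = 12.79 m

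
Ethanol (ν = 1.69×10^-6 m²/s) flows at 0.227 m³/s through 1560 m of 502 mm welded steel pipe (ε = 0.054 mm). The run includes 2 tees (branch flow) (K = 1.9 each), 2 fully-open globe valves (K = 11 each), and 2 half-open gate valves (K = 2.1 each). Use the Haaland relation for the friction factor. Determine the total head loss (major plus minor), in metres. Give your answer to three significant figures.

V = 4Q/(πD²) = 1.147 m/s; V²/2g = 0.06704 m
Re = 3.41×10^5, ε/D = 1.08×10^-4 → f = 0.01504 (Haaland)
Major: h_f = f(L/D)·V²/2g = 0.01504·3108·0.06704 = 3.133 m
Minor: ΣK = 30.0; h_m = ΣK·V²/2g = 2.011 m
Total H_L = 3.133 + 2.011 = 5.144 m

H_L ≈ 5.14 m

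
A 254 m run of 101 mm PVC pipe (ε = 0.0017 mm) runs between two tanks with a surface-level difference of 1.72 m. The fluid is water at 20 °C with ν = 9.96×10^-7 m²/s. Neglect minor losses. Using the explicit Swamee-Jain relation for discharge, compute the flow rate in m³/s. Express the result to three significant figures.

Q ≈ 0.00679 m³/s

Swamee-Jain (Type II): Q = -0.965·√(gD⁵h_f/L)·ln[ε/(3.7D) + √(3.17ν²L/(gD³h_f))]
√(gD⁵h_f/L) = √(9.81·0.101⁵·1.72/254) = 8.356×10^-4
ε/(3.7D) = 4.55×10^-6; √(3.17ν²L/(gD³h_f)) = 2.14×10^-4
Q = -0.965·8.356×10^-4·ln(2.189×10^-4) = 0.006795 m³/s
Check: V = 0.848 m/s, Re = 8.60×10^4, f = 0.01853, h_f = 1.71 m ≈ 1.72 m ✓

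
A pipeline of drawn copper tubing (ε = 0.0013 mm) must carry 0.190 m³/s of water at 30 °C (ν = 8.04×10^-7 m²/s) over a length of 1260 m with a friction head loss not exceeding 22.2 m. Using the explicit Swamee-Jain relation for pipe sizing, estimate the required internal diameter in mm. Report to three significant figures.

Swamee-Jain (Type III): D = 0.66·[ε^1.25·(LQ²/(gh_f))^4.75 + ν·Q^9.4·(L/(gh_f))^5.2]^0.04
LQ²/(gh_f) = 0.2089; L/(gh_f) = 5.786
Term 1 = ε^1.25·(…)^4.75 = 2.58×10^-11; Term 2 = ν·Q^9.4·(…)^5.2 = 1.23×10^-9
D = 0.66·(2.58×10^-11 + 1.23×10^-9)^0.04 = 0.2907 m = 291 mm
Check: V = 2.86 m/s, Re = 1.03×10^6, f = 0.01165, h_f = 21.1 m ≈ 22.2 m ✓

D ≈ 291 mm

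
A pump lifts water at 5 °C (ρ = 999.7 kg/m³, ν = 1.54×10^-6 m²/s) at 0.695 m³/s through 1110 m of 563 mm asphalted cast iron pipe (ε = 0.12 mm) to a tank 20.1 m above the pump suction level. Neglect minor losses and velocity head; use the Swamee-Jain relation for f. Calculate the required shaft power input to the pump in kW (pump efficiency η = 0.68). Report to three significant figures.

P_shaft ≈ 318 kW

V = 4Q/(πD²) = 2.792 m/s; Re = 1.02×10^6; ε/D = 2.13×10^-4; f = 0.01490
h_f = f(L/D)V²/2g = 11.67 m
Total head H = z + h_f = 20.1 + 11.67 = 31.77 m
P_hyd = ρgQH = 999.7·9.81·0.695·31.77 = 216.5 kW
P_shaft = P_hyd/η = 216.5/0.68 = 318.4 kW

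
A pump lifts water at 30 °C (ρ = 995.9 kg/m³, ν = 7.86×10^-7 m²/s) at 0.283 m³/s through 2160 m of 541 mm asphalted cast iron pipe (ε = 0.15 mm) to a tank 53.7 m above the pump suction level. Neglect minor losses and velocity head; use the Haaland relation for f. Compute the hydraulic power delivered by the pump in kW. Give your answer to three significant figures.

V = 4Q/(πD²) = 1.231 m/s; Re = 8.47×10^5; ε/D = 2.77×10^-4; f = 0.01550
h_f = f(L/D)V²/2g = 4.781 m
Total head H = z + h_f = 53.7 + 4.781 = 58.48 m
P_hyd = ρgQH = 995.9·9.81·0.283·58.48 = 161.7 kW

P_hyd ≈ 162 kW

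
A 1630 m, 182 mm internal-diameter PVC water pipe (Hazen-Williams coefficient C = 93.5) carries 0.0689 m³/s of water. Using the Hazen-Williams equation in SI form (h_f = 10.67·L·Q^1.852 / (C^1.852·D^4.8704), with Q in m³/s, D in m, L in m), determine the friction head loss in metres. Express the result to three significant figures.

h_f ≈ 110 m

h_f = 10.67·1630·0.0689^1.852 / (93.5^1.852·0.182^4.8704) = 110.3 m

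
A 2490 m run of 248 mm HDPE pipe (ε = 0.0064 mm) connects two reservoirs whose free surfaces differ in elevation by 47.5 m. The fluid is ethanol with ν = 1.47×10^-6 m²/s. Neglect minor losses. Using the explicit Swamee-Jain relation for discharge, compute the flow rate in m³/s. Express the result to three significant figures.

Swamee-Jain (Type II): Q = -0.965·√(gD⁵h_f/L)·ln[ε/(3.7D) + √(3.17ν²L/(gD³h_f))]
√(gD⁵h_f/L) = √(9.81·0.248⁵·47.5/2490) = 0.01325
ε/(3.7D) = 6.97×10^-6; √(3.17ν²L/(gD³h_f)) = 4.90×10^-5
Q = -0.965·0.01325·ln(5.596×10^-5) = 0.1252 m³/s
Check: V = 2.59 m/s, Re = 4.37×10^5, f = 0.01378, h_f = 47.4 m ≈ 47.5 m ✓

Q ≈ 0.125 m³/s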